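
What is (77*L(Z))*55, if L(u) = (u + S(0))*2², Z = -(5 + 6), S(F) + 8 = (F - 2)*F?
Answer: -321860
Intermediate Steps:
S(F) = -8 + F*(-2 + F) (S(F) = -8 + (F - 2)*F = -8 + (-2 + F)*F = -8 + F*(-2 + F))
Z = -11 (Z = -1*11 = -11)
L(u) = -32 + 4*u (L(u) = (u + (-8 + 0² - 2*0))*2² = (u + (-8 + 0 + 0))*4 = (u - 8)*4 = (-8 + u)*4 = -32 + 4*u)
(77*L(Z))*55 = (77*(-32 + 4*(-11)))*55 = (77*(-32 - 44))*55 = (77*(-76))*55 = -5852*55 = -321860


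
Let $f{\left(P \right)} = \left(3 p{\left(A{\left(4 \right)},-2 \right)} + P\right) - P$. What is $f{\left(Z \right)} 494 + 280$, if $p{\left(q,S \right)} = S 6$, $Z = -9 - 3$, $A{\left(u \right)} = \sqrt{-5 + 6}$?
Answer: $-17504$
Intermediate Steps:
$A{\left(u \right)} = 1$ ($A{\left(u \right)} = \sqrt{1} = 1$)
$Z = -12$ ($Z = -9 - 3 = -12$)
$p{\left(q,S \right)} = 6 S$
$f{\left(P \right)} = -36$ ($f{\left(P \right)} = \left(3 \cdot 6 \left(-2\right) + P\right) - P = \left(3 \left(-12\right) + P\right) - P = \left(-36 + P\right) - P = -36$)
$f{\left(Z \right)} 494 + 280 = \left(-36\right) 494 + 280 = -17784 + 280 = -17504$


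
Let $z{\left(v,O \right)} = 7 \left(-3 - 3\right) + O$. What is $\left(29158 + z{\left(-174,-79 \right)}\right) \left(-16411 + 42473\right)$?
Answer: $756762294$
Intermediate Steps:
$z{\left(v,O \right)} = -42 + O$ ($z{\left(v,O \right)} = 7 \left(-6\right) + O = -42 + O$)
$\left(29158 + z{\left(-174,-79 \right)}\right) \left(-16411 + 42473\right) = \left(29158 - 121\right) \left(-16411 + 42473\right) = \left(29158 - 121\right) 26062 = 29037 \cdot 26062 = 756762294$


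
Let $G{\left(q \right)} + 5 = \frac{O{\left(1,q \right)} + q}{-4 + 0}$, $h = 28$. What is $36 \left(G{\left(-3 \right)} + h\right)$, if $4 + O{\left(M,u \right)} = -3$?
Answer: $918$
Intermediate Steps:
$O{\left(M,u \right)} = -7$ ($O{\left(M,u \right)} = -4 - 3 = -7$)
$G{\left(q \right)} = - \frac{13}{4} - \frac{q}{4}$ ($G{\left(q \right)} = -5 + \frac{-7 + q}{-4 + 0} = -5 + \frac{-7 + q}{-4} = -5 + \left(-7 + q\right) \left(- \frac{1}{4}\right) = -5 - \left(- \frac{7}{4} + \frac{q}{4}\right) = - \frac{13}{4} - \frac{q}{4}$)
$36 \left(G{\left(-3 \right)} + h\right) = 36 \left(\left(- \frac{13}{4} - - \frac{3}{4}\right) + 28\right) = 36 \left(\left(- \frac{13}{4} + \frac{3}{4}\right) + 28\right) = 36 \left(- \frac{5}{2} + 28\right) = 36 \cdot \frac{51}{2} = 918$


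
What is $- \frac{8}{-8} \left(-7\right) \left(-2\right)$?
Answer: $14$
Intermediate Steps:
$- \frac{8}{-8} \left(-7\right) \left(-2\right) = \left(-8\right) \left(- \frac{1}{8}\right) \left(-7\right) \left(-2\right) = 1 \left(-7\right) \left(-2\right) = \left(-7\right) \left(-2\right) = 14$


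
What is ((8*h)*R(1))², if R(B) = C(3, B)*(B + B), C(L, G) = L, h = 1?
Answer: 2304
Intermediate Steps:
R(B) = 6*B (R(B) = 3*(B + B) = 3*(2*B) = 6*B)
((8*h)*R(1))² = ((8*1)*(6*1))² = (8*6)² = 48² = 2304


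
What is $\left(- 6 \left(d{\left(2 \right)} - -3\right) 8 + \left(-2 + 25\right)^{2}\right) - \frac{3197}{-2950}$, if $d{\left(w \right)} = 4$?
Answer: $\frac{572547}{2950} \approx 194.08$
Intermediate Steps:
$\left(- 6 \left(d{\left(2 \right)} - -3\right) 8 + \left(-2 + 25\right)^{2}\right) - \frac{3197}{-2950} = \left(- 6 \left(4 - -3\right) 8 + \left(-2 + 25\right)^{2}\right) - \frac{3197}{-2950} = \left(- 6 \left(4 + 3\right) 8 + 23^{2}\right) - - \frac{3197}{2950} = \left(\left(-6\right) 7 \cdot 8 + 529\right) + \frac{3197}{2950} = \left(\left(-42\right) 8 + 529\right) + \frac{3197}{2950} = \left(-336 + 529\right) + \frac{3197}{2950} = 193 + \frac{3197}{2950} = \frac{572547}{2950}$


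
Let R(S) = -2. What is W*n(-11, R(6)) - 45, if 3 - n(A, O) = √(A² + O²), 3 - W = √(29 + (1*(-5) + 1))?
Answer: -51 + 10*√5 ≈ -28.639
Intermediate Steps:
W = -2 (W = 3 - √(29 + (1*(-5) + 1)) = 3 - √(29 + (-5 + 1)) = 3 - √(29 - 4) = 3 - √25 = 3 - 1*5 = 3 - 5 = -2)
n(A, O) = 3 - √(A² + O²)
W*n(-11, R(6)) - 45 = -2*(3 - √((-11)² + (-2)²)) - 45 = -2*(3 - √(121 + 4)) - 45 = -2*(3 - √125) - 45 = -2*(3 - 5*√5) - 45 = (-6 + 10*√5) - 45 = -51 + 10*√5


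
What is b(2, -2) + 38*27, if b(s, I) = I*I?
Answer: 1030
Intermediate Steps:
b(s, I) = I²
b(2, -2) + 38*27 = (-2)² + 38*27 = 4 + 1026 = 1030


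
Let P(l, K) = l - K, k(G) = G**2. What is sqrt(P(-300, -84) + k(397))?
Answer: sqrt(157393) ≈ 396.73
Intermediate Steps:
sqrt(P(-300, -84) + k(397)) = sqrt((-300 - 1*(-84)) + 397**2) = sqrt((-300 + 84) + 157609) = sqrt(-216 + 157609) = sqrt(157393)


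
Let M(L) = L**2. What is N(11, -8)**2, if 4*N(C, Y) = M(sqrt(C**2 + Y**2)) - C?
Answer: 7569/4 ≈ 1892.3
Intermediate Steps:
N(C, Y) = -C/4 + C**2/4 + Y**2/4 (N(C, Y) = ((sqrt(C**2 + Y**2))**2 - C)/4 = ((C**2 + Y**2) - C)/4 = (C**2 + Y**2 - C)/4 = -C/4 + C**2/4 + Y**2/4)
N(11, -8)**2 = (-1/4*11 + (1/4)*11**2 + (1/4)*(-8)**2)**2 = (-11/4 + (1/4)*121 + (1/4)*64)**2 = (-11/4 + 121/4 + 16)**2 = (87/2)**2 = 7569/4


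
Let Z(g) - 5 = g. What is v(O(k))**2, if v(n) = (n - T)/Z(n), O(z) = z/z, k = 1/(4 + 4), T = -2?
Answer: 1/4 ≈ 0.25000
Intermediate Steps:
k = 1/8 ≈ 0.12500
O(z) = 1
Z(g) = 5 + g
v(n) = (2 + n)/(5 + n) (v(n) = (n - 1*(-2))/(5 + n) = (n + 2)/(5 + n) = (2 + n)/(5 + n))
v(O(k))**2 = ((2 + 1)/(5 + 1))**2 = (3/6)**2 = ((1/6)*3)**2 = (1/2)**2 = 1/4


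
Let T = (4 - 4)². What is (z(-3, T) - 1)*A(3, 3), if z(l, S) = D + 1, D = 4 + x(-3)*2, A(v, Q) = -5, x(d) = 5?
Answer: -70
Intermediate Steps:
T = 0 (T = 0² = 0)
D = 14 (D = 4 + 5*2 = 4 + 10 = 14)
z(l, S) = 15 (z(l, S) = 14 + 1 = 15)
(z(-3, T) - 1)*A(3, 3) = (15 - 1)*(-5) = 14*(-5) = -70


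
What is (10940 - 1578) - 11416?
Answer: -2054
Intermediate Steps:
(10940 - 1578) - 11416 = 9362 - 11416 = -2054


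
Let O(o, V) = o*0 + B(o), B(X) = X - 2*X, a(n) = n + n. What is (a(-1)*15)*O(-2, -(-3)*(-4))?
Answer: -60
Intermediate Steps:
a(n) = 2*n
B(X) = -X
O(o, V) = -o (O(o, V) = o*0 - o = 0 - o = -o)
(a(-1)*15)*O(-2, -(-3)*(-4)) = ((2*(-1))*15)*(-1*(-2)) = -2*15*2 = -30*2 = -60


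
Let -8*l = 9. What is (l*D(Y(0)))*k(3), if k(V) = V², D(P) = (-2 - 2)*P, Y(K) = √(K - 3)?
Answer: 81*I*√3/2 ≈ 70.148*I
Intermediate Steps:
Y(K) = √(-3 + K)
l = -9/8 (l = -⅛*9 = -9/8 ≈ -1.1250)
D(P) = -4*P
(l*D(Y(0)))*k(3) = -(-9)*√(-3 + 0)/2*3² = -(-9)*√(-3)/2*9 = -(-9)*I*√3/2*9 = (9*I*√3/2)*9 = 81*I*√3/2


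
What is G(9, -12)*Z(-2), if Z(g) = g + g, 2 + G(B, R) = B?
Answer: -28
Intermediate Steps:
G(B, R) = -2 + B
Z(g) = 2*g
G(9, -12)*Z(-2) = (-2 + 9)*(2*(-2)) = 7*(-4) = -28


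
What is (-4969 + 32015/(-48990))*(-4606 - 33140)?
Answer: 306325555515/1633 ≈ 1.8758e+8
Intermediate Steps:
(-4969 + 32015/(-48990))*(-4606 - 33140) = (-4969 + 32015*(-1/48990))*(-37746) = (-4969 - 6403/9798)*(-37746) = -48692665/9798*(-37746) = 306325555515/1633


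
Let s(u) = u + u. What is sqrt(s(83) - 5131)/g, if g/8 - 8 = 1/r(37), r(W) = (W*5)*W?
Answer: 6845*I*sqrt(4965)/438088 ≈ 1.101*I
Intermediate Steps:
r(W) = 5*W**2 (r(W) = (5*W)*W = 5*W**2)
s(u) = 2*u
g = 438088/6845 (g = 64 + 8/((5*37**2)) = 64 + 8/((5*1369)) = 64 + 8/6845 = 438088/6845 ≈ 64.001)
sqrt(s(83) - 5131)/g = sqrt(2*83 - 5131)/(438088/6845) = sqrt(166 - 5131)*(6845/438088) = sqrt(-4965)*(6845/438088) = (I*sqrt(4965))*(6845/438088) = 6845*I*sqrt(4965)/438088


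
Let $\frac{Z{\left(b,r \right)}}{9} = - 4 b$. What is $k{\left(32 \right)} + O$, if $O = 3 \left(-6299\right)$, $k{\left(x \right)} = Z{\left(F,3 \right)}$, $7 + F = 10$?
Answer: $-19005$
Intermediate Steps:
$F = 3$ ($F = -7 + 10 = 3$)
$Z{\left(b,r \right)} = - 36 b$ ($Z{\left(b,r \right)} = 9 \left(- 4 b\right) = - 36 b$)
$k{\left(x \right)} = -108$ ($k{\left(x \right)} = \left(-36\right) 3 = -108$)
$O = -18897$
$k{\left(32 \right)} + O = -108 - 18897 = -19005$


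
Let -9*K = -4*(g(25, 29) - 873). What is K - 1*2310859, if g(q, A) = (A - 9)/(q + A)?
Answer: -561632981/243 ≈ -2.3112e+6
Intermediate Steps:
g(q, A) = (-9 + A)/(A + q)
K = -94244/243 (K = -(-4)*((-9 + 29)/(29 + 25) - 873)/9 = -(-4)*(20/54 - 873)/9 = -(-4)*((1/54)*20 - 873)/9 = -(-4)*(10/27 - 873)/9 = -(-4)*(-23561)/(9*27) = -⅑*94244/27 = -94244/243 ≈ -387.84)
K - 1*2310859 = -94244/243 - 1*2310859 = -94244/243 - 2310859 = -561632981/243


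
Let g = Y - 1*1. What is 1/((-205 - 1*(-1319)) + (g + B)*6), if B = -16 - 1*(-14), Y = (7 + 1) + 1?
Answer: 1/1150 ≈ 0.00086956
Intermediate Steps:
Y = 9 (Y = 8 + 1 = 9)
B = -2 (B = -16 + 14 = -2)
g = 8 (g = 9 - 1*1 = 9 - 1 = 8)
1/((-205 - 1*(-1319)) + (g + B)*6) = 1/((-205 - 1*(-1319)) + (8 - 2)*6) = 1/((-205 + 1319) + 6*6) = 1/(1114 + 36) = 1/1150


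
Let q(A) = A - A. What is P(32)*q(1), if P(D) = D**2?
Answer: 0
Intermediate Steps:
q(A) = 0
P(32)*q(1) = 32**2*0 = 1024*0 = 0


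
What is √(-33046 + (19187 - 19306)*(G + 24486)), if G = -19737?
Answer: 19*I*√1657 ≈ 773.42*I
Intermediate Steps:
√(-33046 + (19187 - 19306)*(G + 24486)) = √(-33046 + (19187 - 19306)*(-19737 + 24486)) = √(-33046 - 119*4749) = √(-33046 - 565131) = √(-598177) = 19*I*√1657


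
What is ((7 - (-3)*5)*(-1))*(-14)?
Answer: 308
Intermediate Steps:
((7 - (-3)*5)*(-1))*(-14) = ((7 - 1*(-15))*(-1))*(-14) = ((7 + 15)*(-1))*(-14) = (22*(-1))*(-14) = -22*(-14) = 308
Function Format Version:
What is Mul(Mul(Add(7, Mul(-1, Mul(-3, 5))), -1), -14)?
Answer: 308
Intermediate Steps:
Mul(Mul(Add(7, Mul(-1, Mul(-3, 5))), -1), -14) = Mul(Mul(Add(7, Mul(-1, -15)), -1), -14) = Mul(Mul(Add(7, 15), -1), -14) = Mul(Mul(22, -1), -14) = Mul(-22, -14) = 308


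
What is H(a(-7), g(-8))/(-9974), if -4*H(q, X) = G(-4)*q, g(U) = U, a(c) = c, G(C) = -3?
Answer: 21/39896 ≈ 0.00052637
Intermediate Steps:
H(q, X) = 3*q/4 (H(q, X) = -(-3)*q/4 = 3*q/4)
H(a(-7), g(-8))/(-9974) = ((¾)*(-7))/(-9974) = -21/4*(-1/9974) = 21/39896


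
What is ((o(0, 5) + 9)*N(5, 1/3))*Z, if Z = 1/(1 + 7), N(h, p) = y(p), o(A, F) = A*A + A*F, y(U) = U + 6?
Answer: 57/8 ≈ 7.1250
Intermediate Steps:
y(U) = 6 + U
o(A, F) = A² + A*F
N(h, p) = 6 + p
Z = ⅛ (Z = 1/8 = ⅛ ≈ 0.12500)
((o(0, 5) + 9)*N(5, 1/3))*Z = ((0*(0 + 5) + 9)*(6 + 1/3))*(⅛) = ((0*5 + 9)*(6 + 1*(⅓)))*(⅛) = ((0 + 9)*(6 + ⅓))*(⅛) = (9*(19/3))*(⅛) = 57*(⅛) = 57/8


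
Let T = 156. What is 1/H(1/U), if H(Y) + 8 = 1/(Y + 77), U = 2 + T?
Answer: -12167/97178 ≈ -0.12520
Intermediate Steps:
U = 158 (U = 2 + 156 = 158)
H(Y) = -8 + 1/(77 + Y) (H(Y) = -8 + 1/(Y + 77) = -8 + 1/(77 + Y))
1/H(1/U) = 1/((-615 - 8/158)/(77 + 1/158)) = 1/((-615 - 8*1/158)/(77 + 1/158)) = 1/((-615 - 4/79)/(12167/158)) = 1/((158/12167)*(-48589/79)) = 1/(-97178/12167) = -12167/97178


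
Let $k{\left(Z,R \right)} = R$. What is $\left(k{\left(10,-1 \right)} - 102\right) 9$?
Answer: $-927$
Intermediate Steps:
$\left(k{\left(10,-1 \right)} - 102\right) 9 = \left(-1 - 102\right) 9 = \left(-103\right) 9 = -927$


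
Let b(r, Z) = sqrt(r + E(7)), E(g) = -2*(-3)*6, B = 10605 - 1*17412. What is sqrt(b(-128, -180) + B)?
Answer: sqrt(-6807 + 2*I*sqrt(23)) ≈ 0.0581 + 82.505*I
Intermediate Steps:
B = -6807 (B = 10605 - 17412 = -6807)
E(g) = 36 (E(g) = 6*6 = 36)
b(r, Z) = sqrt(36 + r) (b(r, Z) = sqrt(r + 36) = sqrt(36 + r))
sqrt(b(-128, -180) + B) = sqrt(sqrt(36 - 128) - 6807) = sqrt(sqrt(-92) - 6807) = sqrt(2*I*sqrt(23) - 6807) = sqrt(-6807 + 2*I*sqrt(23))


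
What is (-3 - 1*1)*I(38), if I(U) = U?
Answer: -152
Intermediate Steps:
(-3 - 1*1)*I(38) = (-3 - 1*1)*38 = (-3 - 1)*38 = -4*38 = -152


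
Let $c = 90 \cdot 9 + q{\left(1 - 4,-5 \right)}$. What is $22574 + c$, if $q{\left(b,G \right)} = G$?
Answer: $23379$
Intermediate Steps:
$c = 805$ ($c = 90 \cdot 9 - 5 = 810 - 5 = 805$)
$22574 + c = 22574 + 805 = 23379$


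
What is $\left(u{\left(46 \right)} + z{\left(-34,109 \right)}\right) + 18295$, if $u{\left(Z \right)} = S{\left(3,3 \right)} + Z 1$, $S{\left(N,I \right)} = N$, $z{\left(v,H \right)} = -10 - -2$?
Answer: $18336$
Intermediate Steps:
$z{\left(v,H \right)} = -8$ ($z{\left(v,H \right)} = -10 + 2 = -8$)
$u{\left(Z \right)} = 3 + Z$ ($u{\left(Z \right)} = 3 + Z 1 = 3 + Z$)
$\left(u{\left(46 \right)} + z{\left(-34,109 \right)}\right) + 18295 = \left(\left(3 + 46\right) - 8\right) + 18295 = \left(49 - 8\right) + 18295 = 41 + 18295 = 18336$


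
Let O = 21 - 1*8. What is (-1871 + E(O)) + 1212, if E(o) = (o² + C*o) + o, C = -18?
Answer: -711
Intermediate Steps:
O = 13 (O = 21 - 8 = 13)
E(o) = o² - 17*o (E(o) = (o² - 18*o) + o = o² - 17*o)
(-1871 + E(O)) + 1212 = (-1871 + 13*(-17 + 13)) + 1212 = (-1871 + 13*(-4)) + 1212 = (-1871 - 52) + 1212 = -1923 + 1212 = -711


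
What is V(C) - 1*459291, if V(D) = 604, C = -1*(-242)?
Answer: -458687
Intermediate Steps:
C = 242
V(C) - 1*459291 = 604 - 1*459291 = 604 - 459291 = -458687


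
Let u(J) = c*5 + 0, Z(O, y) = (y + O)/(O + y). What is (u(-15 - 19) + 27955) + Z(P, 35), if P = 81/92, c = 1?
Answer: 27961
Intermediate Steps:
P = 81/92 (P = 81*(1/92) = 81/92 ≈ 0.88043)
Z(O, y) = 1 (Z(O, y) = (O + y)/(O + y) = 1)
u(J) = 5 (u(J) = 1*5 + 0 = 5 + 0 = 5)
(u(-15 - 19) + 27955) + Z(P, 35) = (5 + 27955) + 1 = 27960 + 1 = 27961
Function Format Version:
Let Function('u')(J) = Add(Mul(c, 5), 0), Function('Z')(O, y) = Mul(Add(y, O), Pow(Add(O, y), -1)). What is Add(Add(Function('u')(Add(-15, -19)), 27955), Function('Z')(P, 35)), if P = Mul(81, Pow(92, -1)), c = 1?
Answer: 27961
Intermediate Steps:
P = Rational(81, 92) (P = Mul(81, Rational(1, 92)) = Rational(81, 92) ≈ 0.88043)
Function('Z')(O, y) = 1 (Function('Z')(O, y) = Mul(Add(O, y), Pow(Add(O, y), -1)) = 1)
Function('u')(J) = 5 (Function('u')(J) = Add(Mul(1, 5), 0) = Add(5, 0) = 5)
Add(Add(Function('u')(Add(-15, -19)), 27955), Function('Z')(P, 35)) = Add(Add(5, 27955), 1) = Add(27960, 1) = 27961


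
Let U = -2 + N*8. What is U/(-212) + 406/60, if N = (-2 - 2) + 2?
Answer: 5447/795 ≈ 6.8516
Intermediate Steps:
N = -2 (N = -4 + 2 = -2)
U = -18 (U = -2 - 2*8 = -2 - 16 = -18)
U/(-212) + 406/60 = -18/(-212) + 406/60 = -18*(-1/212) + 406*(1/60) = 9/106 + 203/30 = 5447/795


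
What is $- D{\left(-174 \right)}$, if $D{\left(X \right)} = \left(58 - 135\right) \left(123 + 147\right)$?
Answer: $20790$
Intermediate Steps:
$D{\left(X \right)} = -20790$ ($D{\left(X \right)} = \left(-77\right) 270 = -20790$)
$- D{\left(-174 \right)} = \left(-1\right) \left(-20790\right) = 20790$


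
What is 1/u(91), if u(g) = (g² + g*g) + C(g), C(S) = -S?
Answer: 1/16471 ≈ 6.0713e-5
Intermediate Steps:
u(g) = -g + 2*g² (u(g) = (g² + g*g) - g = (g² + g²) - g = 2*g² - g = -g + 2*g²)
1/u(91) = 1/(91*(-1 + 2*91)) = 1/(91*(-1 + 182)) = 1/(91*181) = 1/16471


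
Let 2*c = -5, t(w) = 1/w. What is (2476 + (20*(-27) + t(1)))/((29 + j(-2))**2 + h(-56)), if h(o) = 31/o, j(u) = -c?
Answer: 108472/55535 ≈ 1.9532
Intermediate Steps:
t(w) = 1/w
c = -5/2 (c = (1/2)*(-5) = -5/2 ≈ -2.5000)
j(u) = 5/2 (j(u) = -1*(-5/2) = 5/2)
(2476 + (20*(-27) + t(1)))/((29 + j(-2))**2 + h(-56)) = (2476 + (20*(-27) + 1/1))/((29 + 5/2)**2 + 31/(-56)) = (2476 + (-540 + 1))/((63/2)**2 + 31*(-1/56)) = (2476 - 539)/(3969/4 - 31/56) = 1937/(55535/56) = 1937*(56/55535) = 108472/55535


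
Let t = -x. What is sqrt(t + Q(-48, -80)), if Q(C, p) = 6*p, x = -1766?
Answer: sqrt(1286) ≈ 35.861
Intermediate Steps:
t = 1766 (t = -1*(-1766) = 1766)
sqrt(t + Q(-48, -80)) = sqrt(1766 + 6*(-80)) = sqrt(1766 - 480) = sqrt(1286)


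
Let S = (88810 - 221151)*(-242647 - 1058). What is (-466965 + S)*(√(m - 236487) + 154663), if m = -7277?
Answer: 4988144126499720 + 64503392880*I*√60941 ≈ 4.9881e+15 + 1.5923e+13*I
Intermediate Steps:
S = 32252163405 (S = -132341*(-243705) = 32252163405)
(-466965 + S)*(√(m - 236487) + 154663) = (-466965 + 32252163405)*(√(-7277 - 236487) + 154663) = 32251696440*(√(-243764) + 154663) = 32251696440*(2*I*√60941 + 154663) = 32251696440*(154663 + 2*I*√60941) = 4988144126499720 + 64503392880*I*√60941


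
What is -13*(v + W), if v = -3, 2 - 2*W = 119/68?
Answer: 299/8 ≈ 37.375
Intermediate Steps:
W = ⅛ (W = 1 - 119/(2*68) = 1 - ½*7/4 = 1 - 7/8 = ⅛ ≈ 0.12500)
-13*(v + W) = -13*(-3 + ⅛) = -13*(-23/8) = 299/8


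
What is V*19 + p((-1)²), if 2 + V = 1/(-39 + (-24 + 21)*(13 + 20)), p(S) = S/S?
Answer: -5125/138 ≈ -37.138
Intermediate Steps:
p(S) = 1
V = -277/138 (V = -2 + 1/(-39 + (-24 + 21)*(13 + 20)) = -2 + 1/(-39 - 3*33) = -2 + 1/(-39 - 99) = -2 + 1/(-138) = -2 - 1/138 = -277/138 ≈ -2.0072)
V*19 + p((-1)²) = -277/138*19 + 1 = -5263/138 + 1 = -5125/138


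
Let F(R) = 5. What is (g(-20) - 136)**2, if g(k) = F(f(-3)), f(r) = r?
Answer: 17161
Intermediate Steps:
g(k) = 5
(g(-20) - 136)**2 = (5 - 136)**2 = (-131)**2 = 17161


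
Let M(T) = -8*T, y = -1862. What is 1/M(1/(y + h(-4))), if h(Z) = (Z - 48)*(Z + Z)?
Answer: 723/4 ≈ 180.75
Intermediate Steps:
h(Z) = 2*Z*(-48 + Z) (h(Z) = (-48 + Z)*(2*Z) = 2*Z*(-48 + Z))
1/M(1/(y + h(-4))) = 1/(-8/(-1862 + 2*(-4)*(-48 - 4))) = 1/(-8/(-1862 + 2*(-4)*(-52))) = 1/(-8/(-1862 + 416)) = 1/(-8/(-1446)) = 1/(-8*(-1/1446)) = 1/(4/723) = 723/4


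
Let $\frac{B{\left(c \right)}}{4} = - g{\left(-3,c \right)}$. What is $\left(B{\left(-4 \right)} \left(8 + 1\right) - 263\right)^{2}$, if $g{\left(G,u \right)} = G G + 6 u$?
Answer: $76729$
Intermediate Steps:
$g{\left(G,u \right)} = G^{2} + 6 u$
$B{\left(c \right)} = -36 - 24 c$ ($B{\left(c \right)} = 4 \left(- (\left(-3\right)^{2} + 6 c)\right) = 4 \left(- (9 + 6 c)\right) = 4 \left(-9 - 6 c\right) = -36 - 24 c$)
$\left(B{\left(-4 \right)} \left(8 + 1\right) - 263\right)^{2} = \left(\left(-36 - -96\right) \left(8 + 1\right) - 263\right)^{2} = \left(\left(-36 + 96\right) 9 - 263\right)^{2} = \left(60 \cdot 9 - 263\right)^{2} = \left(540 - 263\right)^{2} = 277^{2} = 76729$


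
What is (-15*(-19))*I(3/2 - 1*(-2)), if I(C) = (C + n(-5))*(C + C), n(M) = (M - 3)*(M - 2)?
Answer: 237405/2 ≈ 1.1870e+5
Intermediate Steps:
n(M) = (-3 + M)*(-2 + M)
I(C) = 2*C*(56 + C) (I(C) = (C + (6 + (-5)² - 5*(-5)))*(C + C) = (C + (6 + 25 + 25))*(2*C) = (C + 56)*(2*C) = (56 + C)*(2*C) = 2*C*(56 + C))
(-15*(-19))*I(3/2 - 1*(-2)) = (-15*(-19))*(2*(3/2 - 1*(-2))*(56 + (3/2 - 1*(-2)))) = 285*(2*(3*(½) + 2)*(56 + (3*(½) + 2))) = 285*(2*(3/2 + 2)*(56 + (3/2 + 2))) = 285*(2*(7/2)*(56 + 7/2)) = 285*(2*(7/2)*(119/2)) = 285*(833/2) = 237405/2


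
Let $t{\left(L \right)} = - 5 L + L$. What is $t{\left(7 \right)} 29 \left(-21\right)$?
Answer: $17052$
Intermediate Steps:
$t{\left(L \right)} = - 4 L$
$t{\left(7 \right)} 29 \left(-21\right) = \left(-4\right) 7 \cdot 29 \left(-21\right) = \left(-28\right) 29 \left(-21\right) = \left(-812\right) \left(-21\right) = 17052$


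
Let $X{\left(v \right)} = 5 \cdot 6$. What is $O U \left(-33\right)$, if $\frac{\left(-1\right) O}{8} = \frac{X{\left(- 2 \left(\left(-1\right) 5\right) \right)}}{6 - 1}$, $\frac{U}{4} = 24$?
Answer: $152064$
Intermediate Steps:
$U = 96$ ($U = 4 \cdot 24 = 96$)
$X{\left(v \right)} = 30$
$O = -48$ ($O = - 8 \frac{1}{6 - 1} \cdot 30 = - 8 \cdot \frac{1}{5} \cdot 30 = \left(-8\right) 6 = -48$)
$O U \left(-33\right) = \left(-48\right) 96 \left(-33\right) = \left(-4608\right) \left(-33\right) = 152064$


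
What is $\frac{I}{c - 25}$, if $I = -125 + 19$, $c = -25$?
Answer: $\frac{53}{25} \approx 2.12$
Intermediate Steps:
$I = -106$
$\frac{I}{c - 25} = \frac{1}{-25 - 25} \left(-106\right) = \frac{1}{-50} \left(-106\right) = \left(- \frac{1}{50}\right) \left(-106\right) = \frac{53}{25}$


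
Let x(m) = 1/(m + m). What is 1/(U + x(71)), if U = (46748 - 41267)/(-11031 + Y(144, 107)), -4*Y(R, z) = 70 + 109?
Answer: -898718/438415 ≈ -2.0499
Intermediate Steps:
Y(R, z) = -179/4 (Y(R, z) = -(70 + 109)/4 = -¼*179 = -179/4)
x(m) = 1/(2*m)
U = -3132/6329 (U = (46748 - 41267)/(-11031 - 179/4) = 5481/(-44303/4) = 5481*(-4/44303) = -3132/6329 ≈ -0.49486)
1/(U + x(71)) = 1/(-3132/6329 + (½)/71) = 1/(-3132/6329 + (½)*(1/71)) = 1/(-3132/6329 + 1/142) = 1/(-438415/898718) = -898718/438415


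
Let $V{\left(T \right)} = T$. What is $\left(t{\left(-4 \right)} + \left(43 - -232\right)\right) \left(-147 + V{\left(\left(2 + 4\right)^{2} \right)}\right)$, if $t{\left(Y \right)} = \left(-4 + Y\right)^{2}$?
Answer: $-37629$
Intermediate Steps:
$\left(t{\left(-4 \right)} + \left(43 - -232\right)\right) \left(-147 + V{\left(\left(2 + 4\right)^{2} \right)}\right) = \left(\left(-4 - 4\right)^{2} + \left(43 - -232\right)\right) \left(-147 + \left(2 + 4\right)^{2}\right) = \left(\left(-8\right)^{2} + \left(43 + 232\right)\right) \left(-147 + 6^{2}\right) = \left(64 + 275\right) \left(-147 + 36\right) = 339 \left(-111\right) = -37629$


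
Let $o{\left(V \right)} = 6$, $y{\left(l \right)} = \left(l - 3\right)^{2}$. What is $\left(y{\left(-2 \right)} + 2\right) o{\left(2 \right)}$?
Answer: $162$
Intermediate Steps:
$y{\left(l \right)} = \left(-3 + l\right)^{2}$
$\left(y{\left(-2 \right)} + 2\right) o{\left(2 \right)} = \left(\left(-3 - 2\right)^{2} + 2\right) 6 = \left(\left(-5\right)^{2} + 2\right) 6 = \left(25 + 2\right) 6 = 27 \cdot 6 = 162$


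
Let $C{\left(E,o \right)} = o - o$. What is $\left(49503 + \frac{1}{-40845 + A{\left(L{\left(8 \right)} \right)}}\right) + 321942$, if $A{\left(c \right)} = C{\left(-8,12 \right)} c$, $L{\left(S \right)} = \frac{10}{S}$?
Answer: $\frac{15171671024}{40845} \approx 3.7145 \cdot 10^{5}$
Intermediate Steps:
$C{\left(E,o \right)} = 0$
$A{\left(c \right)} = 0$ ($A{\left(c \right)} = 0 c = 0$)
$\left(49503 + \frac{1}{-40845 + A{\left(L{\left(8 \right)} \right)}}\right) + 321942 = \left(49503 + \frac{1}{-40845 + 0}\right) + 321942 = \left(49503 + \frac{1}{-40845}\right) + 321942 = \left(49503 - \frac{1}{40845}\right) + 321942 = \frac{2021950034}{40845} + 321942 = \frac{15171671024}{40845}$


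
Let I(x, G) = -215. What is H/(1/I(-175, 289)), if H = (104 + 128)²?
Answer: -11572160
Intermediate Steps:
H = 53824 (H = 232² = 53824)
H/(1/I(-175, 289)) = 53824/(1/(-215)) = 53824/(-1/215) = 53824*(-215) = -11572160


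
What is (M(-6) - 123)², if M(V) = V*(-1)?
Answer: 13689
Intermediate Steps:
M(V) = -V
(M(-6) - 123)² = (-1*(-6) - 123)² = (6 - 123)² = (-117)² = 13689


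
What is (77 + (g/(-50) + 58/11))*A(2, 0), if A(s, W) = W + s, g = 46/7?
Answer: 316244/1925 ≈ 164.28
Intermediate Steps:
g = 46/7 (g = 46*(1/7) = 46/7 ≈ 6.5714)
(77 + (g/(-50) + 58/11))*A(2, 0) = (77 + ((46/7)/(-50) + 58/11))*(0 + 2) = (77 + ((46/7)*(-1/50) + 58*(1/11)))*2 = (77 + (-23/175 + 58/11))*2 = (77 + 9897/1925)*2 = (158122/1925)*2 = 316244/1925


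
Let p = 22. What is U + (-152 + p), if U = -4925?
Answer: -5055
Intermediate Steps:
U + (-152 + p) = -4925 + (-152 + 22) = -4925 - 130 = -5055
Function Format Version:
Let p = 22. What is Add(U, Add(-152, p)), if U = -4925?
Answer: -5055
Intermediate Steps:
Add(U, Add(-152, p)) = Add(-4925, Add(-152, 22)) = Add(-4925, -130) = -5055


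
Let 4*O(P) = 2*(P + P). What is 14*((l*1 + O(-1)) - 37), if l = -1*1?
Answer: -546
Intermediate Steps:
O(P) = P (O(P) = (2*(P + P))/4 = (2*(2*P))/4 = (4*P)/4 = P)
l = -1
14*((l*1 + O(-1)) - 37) = 14*((-1*1 - 1) - 37) = 14*((-1 - 1) - 37) = 14*(-2 - 37) = 14*(-39) = -546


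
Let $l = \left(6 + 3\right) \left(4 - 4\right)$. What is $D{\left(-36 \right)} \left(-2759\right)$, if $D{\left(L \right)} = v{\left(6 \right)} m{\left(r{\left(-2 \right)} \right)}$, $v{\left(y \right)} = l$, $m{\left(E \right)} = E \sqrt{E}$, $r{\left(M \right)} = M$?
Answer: $0$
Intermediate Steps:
$l = 0$ ($l = 9 \cdot 0 = 0$)
$m{\left(E \right)} = E^{\frac{3}{2}}$
$v{\left(y \right)} = 0$
$D{\left(L \right)} = 0$ ($D{\left(L \right)} = 0 \left(-2\right)^{\frac{3}{2}} = 0 \left(- 2 i \sqrt{2}\right) = 0$)
$D{\left(-36 \right)} \left(-2759\right) = 0 \left(-2759\right) = 0$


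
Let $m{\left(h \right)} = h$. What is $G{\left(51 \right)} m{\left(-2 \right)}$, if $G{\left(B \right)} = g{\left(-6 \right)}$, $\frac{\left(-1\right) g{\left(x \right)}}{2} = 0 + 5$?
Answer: $20$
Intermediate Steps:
$g{\left(x \right)} = -10$ ($g{\left(x \right)} = - 2 \left(0 + 5\right) = \left(-2\right) 5 = -10$)
$G{\left(B \right)} = -10$
$G{\left(51 \right)} m{\left(-2 \right)} = \left(-10\right) \left(-2\right) = 20$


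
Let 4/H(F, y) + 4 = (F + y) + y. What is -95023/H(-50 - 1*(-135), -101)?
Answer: 11497783/4 ≈ 2.8744e+6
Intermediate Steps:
H(F, y) = 4/(-4 + F + 2*y) (H(F, y) = 4/(-4 + ((F + y) + y)) = 4/(-4 + (F + 2*y)) = 4/(-4 + F + 2*y))
-95023/H(-50 - 1*(-135), -101) = -95023/(4/(-4 + (-50 - 1*(-135)) + 2*(-101))) = -95023/(4/(-4 + (-50 + 135) - 202)) = -95023/(4/(-4 + 85 - 202)) = -95023/(4/(-121)) = -95023/(4*(-1/121)) = -95023/(-4/121) = -95023*(-121/4) = 11497783/4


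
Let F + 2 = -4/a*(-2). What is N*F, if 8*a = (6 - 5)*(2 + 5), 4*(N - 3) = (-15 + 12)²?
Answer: 75/2 ≈ 37.500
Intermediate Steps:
N = 21/4 (N = 3 + (-15 + 12)²/4 = 3 + (¼)*(-3)² = 3 + (¼)*9 = 3 + 9/4 = 21/4 ≈ 5.2500)
a = 7/8 (a = ((6 - 5)*(2 + 5))/8 = (1*7)/8 = (⅛)*7 = 7/8 ≈ 0.87500)
F = 50/7 (F = -2 - 4/7/8*(-2) = -2 - 4*8/7*(-2) = -2 - 32/7*(-2) = -2 + 64/7 = 50/7 ≈ 7.1429)
N*F = (21/4)*(50/7) = 75/2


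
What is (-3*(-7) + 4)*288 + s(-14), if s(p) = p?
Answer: 7186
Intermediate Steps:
(-3*(-7) + 4)*288 + s(-14) = (-3*(-7) + 4)*288 - 14 = (21 + 4)*288 - 14 = 25*288 - 14 = 7200 - 14 = 7186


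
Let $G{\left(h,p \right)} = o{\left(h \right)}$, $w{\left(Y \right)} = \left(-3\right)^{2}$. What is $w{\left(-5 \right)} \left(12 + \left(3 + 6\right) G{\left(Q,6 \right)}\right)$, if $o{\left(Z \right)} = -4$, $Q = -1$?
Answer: $-216$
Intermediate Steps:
$w{\left(Y \right)} = 9$
$G{\left(h,p \right)} = -4$
$w{\left(-5 \right)} \left(12 + \left(3 + 6\right) G{\left(Q,6 \right)}\right) = 9 \left(12 + \left(3 + 6\right) \left(-4\right)\right) = 9 \left(12 + 9 \left(-4\right)\right) = 9 \left(12 - 36\right) = 9 \left(-24\right) = -216$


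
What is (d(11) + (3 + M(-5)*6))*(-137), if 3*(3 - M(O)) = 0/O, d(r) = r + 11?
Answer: -5891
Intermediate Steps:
d(r) = 11 + r
M(O) = 3 (M(O) = 3 - 0/O = 3 - ⅓*0 = 3 + 0 = 3)
(d(11) + (3 + M(-5)*6))*(-137) = ((11 + 11) + (3 + 3*6))*(-137) = (22 + (3 + 18))*(-137) = (22 + 21)*(-137) = 43*(-137) = -5891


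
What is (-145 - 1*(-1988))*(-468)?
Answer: -862524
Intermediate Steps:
(-145 - 1*(-1988))*(-468) = (-145 + 1988)*(-468) = 1843*(-468) = -862524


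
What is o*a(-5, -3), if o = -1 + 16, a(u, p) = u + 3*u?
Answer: -300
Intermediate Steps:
a(u, p) = 4*u
o = 15
o*a(-5, -3) = 15*(4*(-5)) = 15*(-20) = -300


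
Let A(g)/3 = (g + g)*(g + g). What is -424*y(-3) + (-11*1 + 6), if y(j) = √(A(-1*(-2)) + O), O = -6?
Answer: -5 - 424*√42 ≈ -2752.8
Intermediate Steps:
A(g) = 12*g² (A(g) = 3*((g + g)*(g + g)) = 3*((2*g)*(2*g)) = 3*(4*g²) = 12*g²)
y(j) = √42 (y(j) = √(12*(-1*(-2))² - 6) = √(12*2² - 6) = √(12*4 - 6) = √(48 - 6) = √42)
-424*y(-3) + (-11*1 + 6) = -424*√42 + (-11*1 + 6) = -424*√42 + (-11 + 6) = -424*√42 - 5 = -5 - 424*√42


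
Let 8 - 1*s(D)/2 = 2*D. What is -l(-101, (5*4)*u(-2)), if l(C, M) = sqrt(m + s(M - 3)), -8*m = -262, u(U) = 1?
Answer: -I*sqrt(77)/2 ≈ -4.3875*I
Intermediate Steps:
s(D) = 16 - 4*D
m = 131/4 (m = -1/8*(-262) = 131/4 ≈ 32.750)
l(C, M) = sqrt(243/4 - 4*M) (l(C, M) = sqrt(131/4 + (16 - 4*(M - 3))) = sqrt(131/4 + (16 - 4*(-3 + M))) = sqrt(131/4 + (16 + (12 - 4*M))) = sqrt(131/4 + (28 - 4*M)) = sqrt(243/4 - 4*M))
-l(-101, (5*4)*u(-2)) = -sqrt(243 - 16*5*4)/2 = -sqrt(243 - 320)/2 = -sqrt(-77)/2 = -I*sqrt(77)/2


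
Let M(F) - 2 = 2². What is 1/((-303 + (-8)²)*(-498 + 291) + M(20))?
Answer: 1/49479 ≈ 2.0211e-5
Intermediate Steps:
M(F) = 6 (M(F) = 2 + 2² = 2 + 4 = 6)
1/((-303 + (-8)²)*(-498 + 291) + M(20)) = 1/((-303 + (-8)²)*(-498 + 291) + 6) = 1/((-303 + 64)*(-207) + 6) = 1/(-239*(-207) + 6) = 1/(49473 + 6) = 1/49479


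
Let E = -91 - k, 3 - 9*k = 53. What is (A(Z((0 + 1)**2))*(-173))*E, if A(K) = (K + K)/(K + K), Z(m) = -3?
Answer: 133037/9 ≈ 14782.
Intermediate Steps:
k = -50/9 (k = 1/3 - 1/9*53 = 1/3 - 53/9 = -50/9 ≈ -5.5556)
A(K) = 1 (A(K) = (2*K)/((2*K)) = (2*K)*(1/(2*K)) = 1)
E = -769/9 (E = -91 - 1*(-50/9) = -91 + 50/9 = -769/9 ≈ -85.444)
(A(Z((0 + 1)**2))*(-173))*E = (1*(-173))*(-769/9) = -173*(-769/9) = 133037/9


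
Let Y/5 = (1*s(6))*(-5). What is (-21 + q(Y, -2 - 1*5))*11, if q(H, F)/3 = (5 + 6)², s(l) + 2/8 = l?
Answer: 3762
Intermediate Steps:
s(l) = -¼ + l
Y = -575/4 (Y = 5*((1*(-¼ + 6))*(-5)) = 5*((1*(23/4))*(-5)) = 5*((23/4)*(-5)) = 5*(-115/4) = -575/4 ≈ -143.75)
q(H, F) = 363 (q(H, F) = 3*(5 + 6)² = 3*11² = 3*121 = 363)
(-21 + q(Y, -2 - 1*5))*11 = (-21 + 363)*11 = 342*11 = 3762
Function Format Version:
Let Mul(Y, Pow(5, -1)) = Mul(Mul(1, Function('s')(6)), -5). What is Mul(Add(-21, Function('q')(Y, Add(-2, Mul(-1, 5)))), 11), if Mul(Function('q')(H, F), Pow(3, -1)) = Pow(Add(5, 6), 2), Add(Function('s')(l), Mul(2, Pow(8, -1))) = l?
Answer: 3762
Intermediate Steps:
Function('s')(l) = Add(Rational(-1, 4), l)
Y = Rational(-575, 4) (Y = Mul(5, Mul(Mul(1, Add(Rational(-1, 4), 6)), -5)) = Mul(5, Mul(Mul(1, Rational(23, 4)), -5)) = Mul(5, Mul(Rational(23, 4), -5)) = Mul(5, Rational(-115, 4)) = Rational(-575, 4) ≈ -143.75)
Function('q')(H, F) = 363 (Function('q')(H, F) = Mul(3, Pow(Add(5, 6), 2)) = Mul(3, Pow(11, 2)) = Mul(3, 121) = 363)
Mul(Add(-21, Function('q')(Y, Add(-2, Mul(-1, 5)))), 11) = Mul(Add(-21, 363), 11) = Mul(342, 11) = 3762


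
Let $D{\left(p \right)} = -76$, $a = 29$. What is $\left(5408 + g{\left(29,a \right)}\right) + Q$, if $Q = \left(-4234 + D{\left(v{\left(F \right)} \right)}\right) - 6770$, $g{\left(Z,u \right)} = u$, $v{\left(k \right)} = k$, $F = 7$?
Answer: $-5643$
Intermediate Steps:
$Q = -11080$ ($Q = \left(-4234 - 76\right) - 6770 = -4310 - 6770 = -11080$)
$\left(5408 + g{\left(29,a \right)}\right) + Q = \left(5408 + 29\right) - 11080 = 5437 - 11080 = -5643$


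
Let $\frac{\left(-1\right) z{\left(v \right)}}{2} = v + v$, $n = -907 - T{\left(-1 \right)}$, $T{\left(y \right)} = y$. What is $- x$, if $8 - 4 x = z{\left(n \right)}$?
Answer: $904$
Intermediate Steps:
$n = -906$ ($n = -907 - -1 = -907 + 1 = -906$)
$z{\left(v \right)} = - 4 v$ ($z{\left(v \right)} = - 2 \left(v + v\right) = - 2 \cdot 2 v = - 4 v$)
$x = -904$ ($x = 2 - \frac{\left(-4\right) \left(-906\right)}{4} = 2 - 906 = -904$)
$- x = \left(-1\right) \left(-904\right) = 904$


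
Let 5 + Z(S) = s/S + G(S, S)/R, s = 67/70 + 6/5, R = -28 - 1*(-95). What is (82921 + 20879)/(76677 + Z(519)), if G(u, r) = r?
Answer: 252660618000/186646947307 ≈ 1.3537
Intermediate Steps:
R = 67 (R = -28 + 95 = 67)
s = 151/70 (s = 67*(1/70) + 6*(1/5) = 67/70 + 6/5 = 151/70 ≈ 2.1571)
Z(S) = -5 + S/67 + 151/(70*S) (Z(S) = -5 + (151/(70*S) + S/67) = -5 + (S/67 + 151/(70*S)) = -5 + S/67 + 151/(70*S))
(82921 + 20879)/(76677 + Z(519)) = (82921 + 20879)/(76677 + (-5 + (1/67)*519 + (151/70)/519)) = 103800/(76677 + (-5 + 519/67 + (151/70)*(1/519))) = 103800/(76677 + (-5 + 519/67 + 151/36330)) = 103800/(76677 + 6694837/2434110) = 103800/(186646947307/2434110) = 103800*(2434110/186646947307) = 252660618000/186646947307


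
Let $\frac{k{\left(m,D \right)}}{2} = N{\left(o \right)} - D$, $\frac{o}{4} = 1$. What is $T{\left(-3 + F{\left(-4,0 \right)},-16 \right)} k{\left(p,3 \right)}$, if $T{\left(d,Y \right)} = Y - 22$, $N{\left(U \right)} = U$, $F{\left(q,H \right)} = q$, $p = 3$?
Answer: $-76$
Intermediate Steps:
$o = 4$ ($o = 4 \cdot 1 = 4$)
$T{\left(d,Y \right)} = -22 + Y$
$k{\left(m,D \right)} = 8 - 2 D$ ($k{\left(m,D \right)} = 2 \left(4 - D\right) = 8 - 2 D$)
$T{\left(-3 + F{\left(-4,0 \right)},-16 \right)} k{\left(p,3 \right)} = \left(-22 - 16\right) \left(8 - 6\right) = - 38 \left(8 - 6\right) = \left(-38\right) 2 = -76$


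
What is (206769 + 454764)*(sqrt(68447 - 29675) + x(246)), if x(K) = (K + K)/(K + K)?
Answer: 661533 + 3969198*sqrt(1077) ≈ 1.3092e+8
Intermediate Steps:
x(K) = 1 (x(K) = (2*K)/((2*K)) = (2*K)*(1/(2*K)) = 1)
(206769 + 454764)*(sqrt(68447 - 29675) + x(246)) = (206769 + 454764)*(sqrt(68447 - 29675) + 1) = 661533*(sqrt(38772) + 1) = 661533*(6*sqrt(1077) + 1) = 661533*(1 + 6*sqrt(1077)) = 661533 + 3969198*sqrt(1077)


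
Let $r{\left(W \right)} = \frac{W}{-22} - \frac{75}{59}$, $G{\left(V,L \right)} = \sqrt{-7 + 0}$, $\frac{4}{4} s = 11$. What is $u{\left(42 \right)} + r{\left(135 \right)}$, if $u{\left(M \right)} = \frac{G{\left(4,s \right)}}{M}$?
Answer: $- \frac{9615}{1298} + \frac{i \sqrt{7}}{42} \approx -7.4075 + 0.062994 i$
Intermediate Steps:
$s = 11$
$G{\left(V,L \right)} = i \sqrt{7}$ ($G{\left(V,L \right)} = \sqrt{-7} = i \sqrt{7}$)
$u{\left(M \right)} = \frac{i \sqrt{7}}{M}$
$r{\left(W \right)} = - \frac{75}{59} - \frac{W}{22}$ ($r{\left(W \right)} = W \left(- \frac{1}{22}\right) - \frac{75}{59} = - \frac{W}{22} - \frac{75}{59} = - \frac{75}{59} - \frac{W}{22}$)
$u{\left(42 \right)} + r{\left(135 \right)} = \frac{i \sqrt{7}}{42} - \frac{9615}{1298} = - \frac{9615}{1298} + \frac{i \sqrt{7}}{42}$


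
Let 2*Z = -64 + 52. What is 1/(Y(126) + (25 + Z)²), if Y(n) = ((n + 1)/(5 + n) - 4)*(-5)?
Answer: 131/49276 ≈ 0.0026585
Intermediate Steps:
Z = -6 (Z = (-64 + 52)/2 = (½)*(-12) = -6)
Y(n) = 20 - 5*(1 + n)/(5 + n) (Y(n) = ((1 + n)/(5 + n) - 4)*(-5) = (-4 + (1 + n)/(5 + n))*(-5) = 20 - 5*(1 + n)/(5 + n))
1/(Y(126) + (25 + Z)²) = 1/(5*(19 + 3*126)/(5 + 126) + (25 - 6)²) = 1/(5*(19 + 378)/131 + 19²) = 1/(5*(1/131)*397 + 361) = 1/(1985/131 + 361) = 1/(49276/131) = 131/49276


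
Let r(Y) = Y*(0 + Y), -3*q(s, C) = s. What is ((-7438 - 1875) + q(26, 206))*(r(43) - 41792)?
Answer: 1117005995/3 ≈ 3.7234e+8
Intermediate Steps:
q(s, C) = -s/3
r(Y) = Y**2 (r(Y) = Y*Y = Y**2)
((-7438 - 1875) + q(26, 206))*(r(43) - 41792) = ((-7438 - 1875) - 1/3*26)*(43**2 - 41792) = (-9313 - 26/3)*(1849 - 41792) = -27965/3*(-39943) = 1117005995/3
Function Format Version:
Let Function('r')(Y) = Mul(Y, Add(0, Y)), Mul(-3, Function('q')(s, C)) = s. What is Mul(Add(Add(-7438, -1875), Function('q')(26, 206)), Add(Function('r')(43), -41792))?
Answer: Rational(1117005995, 3) ≈ 3.7234e+8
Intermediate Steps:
Function('q')(s, C) = Mul(Rational(-1, 3), s)
Function('r')(Y) = Pow(Y, 2) (Function('r')(Y) = Mul(Y, Y) = Pow(Y, 2))
Mul(Add(Add(-7438, -1875), Function('q')(26, 206)), Add(Function('r')(43), -41792)) = Mul(Add(Add(-7438, -1875), Mul(Rational(-1, 3), 26)), Add(Pow(43, 2), -41792)) = Mul(Add(-9313, Rational(-26, 3)), Add(1849, -41792)) = Mul(Rational(-27965, 3), -39943) = Rational(1117005995, 3)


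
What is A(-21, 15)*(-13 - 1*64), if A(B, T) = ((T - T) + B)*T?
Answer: 24255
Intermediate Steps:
A(B, T) = B*T (A(B, T) = (0 + B)*T = B*T)
A(-21, 15)*(-13 - 1*64) = (-21*15)*(-13 - 1*64) = -315*(-13 - 64) = -315*(-77) = 24255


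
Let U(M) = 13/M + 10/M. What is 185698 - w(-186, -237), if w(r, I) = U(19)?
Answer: 3528239/19 ≈ 1.8570e+5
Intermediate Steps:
U(M) = 23/M
w(r, I) = 23/19
185698 - w(-186, -237) = 185698 - 1*23/19 = 185698 - 23/19 = 3528239/19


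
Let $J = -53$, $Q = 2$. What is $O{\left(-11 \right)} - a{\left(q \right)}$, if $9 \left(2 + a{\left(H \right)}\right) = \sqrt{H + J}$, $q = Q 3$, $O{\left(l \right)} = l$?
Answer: $-9 - \frac{i \sqrt{47}}{9} \approx -9.0 - 0.76174 i$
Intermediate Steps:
$q = 6$ ($q = 2 \cdot 3 = 6$)
$a{\left(H \right)} = -2 + \frac{\sqrt{-53 + H}}{9}$ ($a{\left(H \right)} = -2 + \frac{\sqrt{H - 53}}{9} = -2 + \frac{\sqrt{-53 + H}}{9}$)
$O{\left(-11 \right)} - a{\left(q \right)} = -11 - \left(-2 + \frac{\sqrt{-53 + 6}}{9}\right) = -11 - \left(-2 + \frac{\sqrt{-47}}{9}\right) = -11 - \left(-2 + \frac{i \sqrt{47}}{9}\right) = -11 + \left(2 - \frac{i \sqrt{47}}{9}\right) = -9 - \frac{i \sqrt{47}}{9}$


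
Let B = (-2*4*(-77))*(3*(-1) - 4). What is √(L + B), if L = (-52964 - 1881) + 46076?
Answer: I*√13081 ≈ 114.37*I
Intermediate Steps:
L = -8769 (L = -54845 + 46076 = -8769)
B = -4312 (B = (-8*(-77))*(-3 - 4) = 616*(-7) = -4312)
√(L + B) = √(-8769 - 4312) = √(-13081) = I*√13081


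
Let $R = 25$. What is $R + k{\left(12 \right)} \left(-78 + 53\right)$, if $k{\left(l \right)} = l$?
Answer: $-275$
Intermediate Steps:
$R + k{\left(12 \right)} \left(-78 + 53\right) = 25 + 12 \left(-78 + 53\right) = 25 + 12 \left(-25\right) = 25 - 300 = -275$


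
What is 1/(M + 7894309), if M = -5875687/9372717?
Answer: 9372717/73991118291866 ≈ 1.2667e-7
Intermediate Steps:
M = -5875687/9372717 (M = -5875687*1/9372717 = -5875687/9372717 ≈ -0.62689)
1/(M + 7894309) = 1/(-5875687/9372717 + 7894309) = 1/(73991118291866/9372717) = 9372717/73991118291866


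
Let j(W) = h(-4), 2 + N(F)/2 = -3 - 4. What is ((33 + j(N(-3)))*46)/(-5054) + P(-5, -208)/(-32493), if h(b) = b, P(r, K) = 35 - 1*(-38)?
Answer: -21857302/82109811 ≈ -0.26620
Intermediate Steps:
P(r, K) = 73 (P(r, K) = 35 + 38 = 73)
N(F) = -18 (N(F) = -4 + 2*(-3 - 4) = -4 + 2*(-7) = -4 - 14 = -18)
j(W) = -4
((33 + j(N(-3)))*46)/(-5054) + P(-5, -208)/(-32493) = ((33 - 4)*46)/(-5054) + 73/(-32493) = (29*46)*(-1/5054) + 73*(-1/32493) = 1334*(-1/5054) - 73/32493 = -667/2527 - 73/32493 = -21857302/82109811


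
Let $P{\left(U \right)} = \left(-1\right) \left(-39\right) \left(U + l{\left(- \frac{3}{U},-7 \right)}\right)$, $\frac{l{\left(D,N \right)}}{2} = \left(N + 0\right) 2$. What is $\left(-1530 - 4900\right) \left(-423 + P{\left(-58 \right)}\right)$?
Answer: $24286110$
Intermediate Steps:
$l{\left(D,N \right)} = 4 N$ ($l{\left(D,N \right)} = 2 \left(N + 0\right) 2 = 2 N 2 = 2 \cdot 2 N = 4 N$)
$P{\left(U \right)} = -1092 + 39 U$ ($P{\left(U \right)} = \left(-1\right) \left(-39\right) \left(U + 4 \left(-7\right)\right) = 39 \left(U - 28\right) = 39 \left(-28 + U\right) = -1092 + 39 U$)
$\left(-1530 - 4900\right) \left(-423 + P{\left(-58 \right)}\right) = \left(-1530 - 4900\right) \left(-423 + \left(-1092 + 39 \left(-58\right)\right)\right) = - 6430 \left(-423 - 3354\right) = \left(-6430\right) \left(-3777\right) = 24286110$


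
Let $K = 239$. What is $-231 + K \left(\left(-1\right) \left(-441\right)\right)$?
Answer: $105168$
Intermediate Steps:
$-231 + K \left(\left(-1\right) \left(-441\right)\right) = -231 + 239 \left(\left(-1\right) \left(-441\right)\right) = -231 + 239 \cdot 441 = -231 + 105399 = 105168$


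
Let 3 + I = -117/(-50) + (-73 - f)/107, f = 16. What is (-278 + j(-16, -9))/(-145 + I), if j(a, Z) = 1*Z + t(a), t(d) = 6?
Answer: 1503350/783731 ≈ 1.9182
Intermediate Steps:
I = -7981/5350 (I = -3 + (-117/(-50) + (-73 - 1*16)/107) = -3 + (-117*(-1/50) + (-73 - 16)*(1/107)) = -3 + (117/50 - 89*1/107) = -3 + (117/50 - 89/107) = -3 + 8069/5350 = -7981/5350 ≈ -1.4918)
j(a, Z) = 6 + Z (j(a, Z) = 1*Z + 6 = Z + 6 = 6 + Z)
(-278 + j(-16, -9))/(-145 + I) = (-278 + (6 - 9))/(-145 - 7981/5350) = (-278 - 3)/(-783731/5350) = -281*(-5350/783731) = 1503350/783731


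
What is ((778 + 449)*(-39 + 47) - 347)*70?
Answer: 662830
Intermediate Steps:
((778 + 449)*(-39 + 47) - 347)*70 = (1227*8 - 347)*70 = (9816 - 347)*70 = 9469*70 = 662830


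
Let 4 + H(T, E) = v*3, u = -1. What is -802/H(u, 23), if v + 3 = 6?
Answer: -802/5 ≈ -160.40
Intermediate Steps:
v = 3 (v = -3 + 6 = 3)
H(T, E) = 5 (H(T, E) = -4 + 3*3 = -4 + 9 = 5)
-802/H(u, 23) = -802/5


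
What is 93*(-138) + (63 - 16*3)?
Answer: -12819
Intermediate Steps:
93*(-138) + (63 - 16*3) = -12834 + (63 - 48) = -12834 + 15 = -12819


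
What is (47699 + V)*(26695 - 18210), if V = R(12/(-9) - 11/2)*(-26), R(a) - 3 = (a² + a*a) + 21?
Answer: 3409459670/9 ≈ 3.7883e+8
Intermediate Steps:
R(a) = 24 + 2*a² (R(a) = 3 + ((a² + a*a) + 21) = 3 + ((a² + a²) + 21) = 3 + (2*a² + 21) = 3 + (21 + 2*a²) = 24 + 2*a²)
V = -27469/9 (V = (24 + 2*(12/(-9) - 11/2)²)*(-26) = (24 + 2*(12*(-⅑) - 11*½)²)*(-26) = (24 + 2*(-4/3 - 11/2)²)*(-26) = (24 + 2*(-41/6)²)*(-26) = (24 + 2*(1681/36))*(-26) = (24 + 1681/18)*(-26) = (2113/18)*(-26) = -27469/9 ≈ -3052.1)
(47699 + V)*(26695 - 18210) = (47699 - 27469/9)*(26695 - 18210) = (401822/9)*8485 = 3409459670/9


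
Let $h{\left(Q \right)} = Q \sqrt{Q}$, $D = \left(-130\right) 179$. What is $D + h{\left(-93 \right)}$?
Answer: $-23270 - 93 i \sqrt{93} \approx -23270.0 - 896.86 i$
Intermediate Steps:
$D = -23270$
$h{\left(Q \right)} = Q^{\frac{3}{2}}$
$D + h{\left(-93 \right)} = -23270 + \left(-93\right)^{\frac{3}{2}} = -23270 - 93 i \sqrt{93}$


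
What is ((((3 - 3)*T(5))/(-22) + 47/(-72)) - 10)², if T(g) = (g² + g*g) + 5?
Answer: 588289/5184 ≈ 113.48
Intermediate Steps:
T(g) = 5 + 2*g² (T(g) = (g² + g²) + 5 = 2*g² + 5 = 5 + 2*g²)
((((3 - 3)*T(5))/(-22) + 47/(-72)) - 10)² = ((((3 - 3)*(5 + 2*5²))/(-22) + 47/(-72)) - 10)² = (((0*(5 + 2*25))*(-1/22) + 47*(-1/72)) - 10)² = (((0*(5 + 50))*(-1/22) - 47/72) - 10)² = (((0*55)*(-1/22) - 47/72) - 10)² = ((0*(-1/22) - 47/72) - 10)² = ((0 - 47/72) - 10)² = (-47/72 - 10)² = (-767/72)² = 588289/5184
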